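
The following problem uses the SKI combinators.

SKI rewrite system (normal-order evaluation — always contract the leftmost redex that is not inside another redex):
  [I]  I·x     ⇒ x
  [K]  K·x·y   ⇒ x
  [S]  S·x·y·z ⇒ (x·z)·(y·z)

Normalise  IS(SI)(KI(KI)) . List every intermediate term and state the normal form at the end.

Answer: normal form = S(SI)I  (in 2 steps)

Derivation:
  start: IS(SI)(KI(KI))
  [1] S(SI)(KI(KI))
  [2] S(SI)I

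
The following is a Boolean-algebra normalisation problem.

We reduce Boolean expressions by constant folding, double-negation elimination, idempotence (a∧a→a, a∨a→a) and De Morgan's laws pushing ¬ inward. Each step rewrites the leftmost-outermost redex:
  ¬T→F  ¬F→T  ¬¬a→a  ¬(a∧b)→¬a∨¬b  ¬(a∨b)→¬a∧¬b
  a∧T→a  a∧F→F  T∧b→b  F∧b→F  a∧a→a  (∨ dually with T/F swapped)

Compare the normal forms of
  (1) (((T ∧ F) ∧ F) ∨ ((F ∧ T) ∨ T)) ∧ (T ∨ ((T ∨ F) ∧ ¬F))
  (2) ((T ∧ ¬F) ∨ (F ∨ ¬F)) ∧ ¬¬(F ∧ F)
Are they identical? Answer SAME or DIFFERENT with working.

Term A:
  start: (((T ∧ F) ∧ F) ∨ ((F ∧ T) ∨ T)) ∧ (T ∨ ((T ∨ F) ∧ ¬F))
  [1] (F ∨ ((F ∧ T) ∨ T)) ∧ (T ∨ ((T ∨ F) ∧ ¬F))
  [2] ((F ∧ T) ∨ T) ∧ (T ∨ ((T ∨ F) ∧ ¬F))
  [3] T ∧ (T ∨ ((T ∨ F) ∧ ¬F))
  [4] T ∨ ((T ∨ F) ∧ ¬F)
  [5] T

Term B:
  start: ((T ∧ ¬F) ∨ (F ∨ ¬F)) ∧ ¬¬(F ∧ F)
  [1] (¬F ∨ (F ∨ ¬F)) ∧ ¬¬(F ∧ F)
  [2] (T ∨ (F ∨ ¬F)) ∧ ¬¬(F ∧ F)
  [3] T ∧ ¬¬(F ∧ F)
  [4] ¬¬(F ∧ F)
  [5] F ∧ F
  [6] F

Answer: DIFFERENT — A ⇓ T, B ⇓ F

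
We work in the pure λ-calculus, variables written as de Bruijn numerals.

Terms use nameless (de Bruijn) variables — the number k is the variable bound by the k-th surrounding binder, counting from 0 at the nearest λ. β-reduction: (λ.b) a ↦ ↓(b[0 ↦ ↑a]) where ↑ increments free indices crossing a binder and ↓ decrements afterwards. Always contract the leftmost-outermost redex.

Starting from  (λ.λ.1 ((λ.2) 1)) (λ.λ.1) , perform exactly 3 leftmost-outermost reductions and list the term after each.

Answer: after 3 steps: λ.λ.λ.λ.1

Working:
  start: (λ.λ.1 ((λ.2) 1)) (λ.λ.1)
  →1  λ.(λ.λ.1) ((λ.λ.λ.1) (λ.λ.1))
  →2  λ.λ.(λ.λ.λ.1) (λ.λ.1)
  →3  λ.λ.λ.λ.1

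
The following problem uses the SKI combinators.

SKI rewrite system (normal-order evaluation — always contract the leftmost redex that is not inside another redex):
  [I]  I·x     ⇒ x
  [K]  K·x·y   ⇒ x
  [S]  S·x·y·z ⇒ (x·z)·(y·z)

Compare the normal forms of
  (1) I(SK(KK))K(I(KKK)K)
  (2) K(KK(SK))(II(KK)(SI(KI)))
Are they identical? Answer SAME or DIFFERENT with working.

Answer: DIFFERENT — A ⇓ K(KK), B ⇓ K

Derivation:
Term A:
  start: I(SK(KK))K(I(KKK)K)
  step 1: SK(KK)K(I(KKK)K)
  step 2: KK(KKK)(I(KKK)K)
  step 3: K(I(KKK)K)
  step 4: K(KKKK)
  step 5: K(KK)

Term B:
  start: K(KK(SK))(II(KK)(SI(KI)))
  step 1: KK(SK)
  step 2: K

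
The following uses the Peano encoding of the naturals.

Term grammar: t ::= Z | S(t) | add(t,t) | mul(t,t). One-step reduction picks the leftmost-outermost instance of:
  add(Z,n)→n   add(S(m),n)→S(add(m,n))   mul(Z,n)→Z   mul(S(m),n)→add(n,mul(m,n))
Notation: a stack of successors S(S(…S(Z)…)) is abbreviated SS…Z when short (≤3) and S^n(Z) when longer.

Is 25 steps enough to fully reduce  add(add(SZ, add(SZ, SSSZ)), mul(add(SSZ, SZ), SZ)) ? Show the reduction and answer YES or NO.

  start: add(add(SZ, add(SZ, SSSZ)), mul(add(SSZ, SZ), SZ))
  [1] add(S(add(Z, add(SZ, SSSZ))), mul(add(SSZ, SZ), SZ))
  [2] S(add(add(Z, add(SZ, SSSZ)), mul(add(SSZ, SZ), SZ)))
  [3] S(add(add(SZ, SSSZ), mul(add(SSZ, SZ), SZ)))
  [4] S(add(S(add(Z, SSSZ)), mul(add(SSZ, SZ), SZ)))
  [5] S(S(add(add(Z, SSSZ), mul(add(SSZ, SZ), SZ))))
  [6] S(S(add(SSSZ, mul(add(SSZ, SZ), SZ))))
  [7] S(S(S(add(SSZ, mul(add(SSZ, SZ), SZ)))))
  [8] S(S(S(S(add(SZ, mul(add(SSZ, SZ), SZ))))))
  [9] S(S(S(S(S(add(Z, mul(add(SSZ, SZ), SZ)))))))
  [10] S(S(S(S(S(mul(add(SSZ, SZ), SZ))))))
  [11] S(S(S(S(S(mul(S(add(SZ, SZ)), SZ))))))
  [12] S(S(S(S(S(add(SZ, mul(add(SZ, SZ), SZ)))))))
  [13] S(S(S(S(S(S(add(Z, mul(add(SZ, SZ), SZ))))))))
  [14] S(S(S(S(S(S(mul(add(SZ, SZ), SZ)))))))
  [15] S(S(S(S(S(S(mul(S(add(Z, SZ)), SZ)))))))
  [16] S(S(S(S(S(S(add(SZ, mul(add(Z, SZ), SZ))))))))
  [17] S(S(S(S(S(S(S(add(Z, mul(add(Z, SZ), SZ)))))))))
  [18] S(S(S(S(S(S(S(mul(add(Z, SZ), SZ))))))))
  [19] S(S(S(S(S(S(S(mul(SZ, SZ))))))))
  [20] S(S(S(S(S(S(S(add(SZ, mul(Z, SZ)))))))))
  [21] S(S(S(S(S(S(S(S(add(Z, mul(Z, SZ))))))))))
  [22] S(S(S(S(S(S(S(S(mul(Z, SZ)))))))))
  [23] S^8(Z)

Answer: YES — reaches normal form S^8(Z) in 23 ≤ 25 steps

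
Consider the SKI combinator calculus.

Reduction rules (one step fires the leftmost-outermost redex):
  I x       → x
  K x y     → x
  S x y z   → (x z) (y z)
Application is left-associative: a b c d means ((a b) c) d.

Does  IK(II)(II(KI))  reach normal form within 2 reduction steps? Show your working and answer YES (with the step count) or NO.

  start: IK(II)(II(KI))
  step 1: K(II)(II(KI))
  step 2: II

Answer: NO — after 2 steps the term is II, not yet normal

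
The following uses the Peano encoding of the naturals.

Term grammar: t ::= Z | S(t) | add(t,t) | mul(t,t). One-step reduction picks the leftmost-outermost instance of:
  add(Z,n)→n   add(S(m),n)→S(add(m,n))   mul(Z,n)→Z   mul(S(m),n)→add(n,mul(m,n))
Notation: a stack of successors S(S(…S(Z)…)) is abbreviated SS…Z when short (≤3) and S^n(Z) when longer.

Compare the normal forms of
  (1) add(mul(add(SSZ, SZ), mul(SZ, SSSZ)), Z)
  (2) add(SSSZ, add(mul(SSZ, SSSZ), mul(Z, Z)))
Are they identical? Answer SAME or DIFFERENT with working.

Answer: SAME — A ⇓ S^9(Z), B ⇓ S^9(Z)

Derivation:
Term A:
  start: add(mul(add(SSZ, SZ), mul(SZ, SSSZ)), Z)
  →1  add(mul(S(add(SZ, SZ)), mul(SZ, SSSZ)), Z)
  →2  add(add(mul(SZ, SSSZ), mul(add(SZ, SZ), mul(SZ, SSSZ))), Z)
  →3  add(add(add(SSSZ, mul(Z, SSSZ)), mul(add(SZ, SZ), mul(SZ, SSSZ))), Z)
  →4  add(add(S(add(SSZ, mul(Z, SSSZ))), mul(add(SZ, SZ), mul(SZ, SSSZ))), Z)
  →5  add(S(add(add(SSZ, mul(Z, SSSZ)), mul(add(SZ, SZ), mul(SZ, SSSZ)))), Z)
  →6  S(add(add(add(SSZ, mul(Z, SSSZ)), mul(add(SZ, SZ), mul(SZ, SSSZ))), Z))
  →7  S(add(add(S(add(SZ, mul(Z, SSSZ))), mul(add(SZ, SZ), mul(SZ, SSSZ))), Z))
  →8  S(add(S(add(add(SZ, mul(Z, SSSZ)), mul(add(SZ, SZ), mul(SZ, SSSZ)))), Z))
  →9  S(S(add(add(add(SZ, mul(Z, SSSZ)), mul(add(SZ, SZ), mul(SZ, SSSZ))), Z)))
  →10  S(S(add(add(S(add(Z, mul(Z, SSSZ))), mul(add(SZ, SZ), mul(SZ, SSSZ))), Z)))
  →11  S(S(add(S(add(add(Z, mul(Z, SSSZ)), mul(add(SZ, SZ), mul(SZ, SSSZ)))), Z)))
  →12  S(S(S(add(add(add(Z, mul(Z, SSSZ)), mul(add(SZ, SZ), mul(SZ, SSSZ))), Z))))
  →13  S(S(S(add(add(mul(Z, SSSZ), mul(add(SZ, SZ), mul(SZ, SSSZ))), Z))))
  →14  S(S(S(add(add(Z, mul(add(SZ, SZ), mul(SZ, SSSZ))), Z))))
  →15  S(S(S(add(mul(add(SZ, SZ), mul(SZ, SSSZ)), Z))))
  →16  S(S(S(add(mul(S(add(Z, SZ)), mul(SZ, SSSZ)), Z))))
  →17  S(S(S(add(add(mul(SZ, SSSZ), mul(add(Z, SZ), mul(SZ, SSSZ))), Z))))
  →18  S(S(S(add(add(add(SSSZ, mul(Z, SSSZ)), mul(add(Z, SZ), mul(SZ, SSSZ))), Z))))
  →19  S(S(S(add(add(S(add(SSZ, mul(Z, SSSZ))), mul(add(Z, SZ), mul(SZ, SSSZ))), Z))))
  →20  S(S(S(add(S(add(add(SSZ, mul(Z, SSSZ)), mul(add(Z, SZ), mul(SZ, SSSZ)))), Z))))
  →21  S(S(S(S(add(add(add(SSZ, mul(Z, SSSZ)), mul(add(Z, SZ), mul(SZ, SSSZ))), Z)))))
  →22  S(S(S(S(add(add(S(add(SZ, mul(Z, SSSZ))), mul(add(Z, SZ), mul(SZ, SSSZ))), Z)))))
  →23  S(S(S(S(add(S(add(add(SZ, mul(Z, SSSZ)), mul(add(Z, SZ), mul(SZ, SSSZ)))), Z)))))
  →24  S(S(S(S(S(add(add(add(SZ, mul(Z, SSSZ)), mul(add(Z, SZ), mul(SZ, SSSZ))), Z))))))
  →25  S(S(S(S(S(add(add(S(add(Z, mul(Z, SSSZ))), mul(add(Z, SZ), mul(SZ, SSSZ))), Z))))))
  →26  S(S(S(S(S(add(S(add(add(Z, mul(Z, SSSZ)), mul(add(Z, SZ), mul(SZ, SSSZ)))), Z))))))
  →27  S(S(S(S(S(S(add(add(add(Z, mul(Z, SSSZ)), mul(add(Z, SZ), mul(SZ, SSSZ))), Z)))))))
  →28  S(S(S(S(S(S(add(add(mul(Z, SSSZ), mul(add(Z, SZ), mul(SZ, SSSZ))), Z)))))))
  →29  S(S(S(S(S(S(add(add(Z, mul(add(Z, SZ), mul(SZ, SSSZ))), Z)))))))
  →30  S(S(S(S(S(S(add(mul(add(Z, SZ), mul(SZ, SSSZ)), Z)))))))
  →31  S(S(S(S(S(S(add(mul(SZ, mul(SZ, SSSZ)), Z)))))))
  →32  S(S(S(S(S(S(add(add(mul(SZ, SSSZ), mul(Z, mul(SZ, SSSZ))), Z)))))))
  →33  S(S(S(S(S(S(add(add(add(SSSZ, mul(Z, SSSZ)), mul(Z, mul(SZ, SSSZ))), Z)))))))
  →34  S(S(S(S(S(S(add(add(S(add(SSZ, mul(Z, SSSZ))), mul(Z, mul(SZ, SSSZ))), Z)))))))
  →35  S(S(S(S(S(S(add(S(add(add(SSZ, mul(Z, SSSZ)), mul(Z, mul(SZ, SSSZ)))), Z)))))))
  →36  S(S(S(S(S(S(S(add(add(add(SSZ, mul(Z, SSSZ)), mul(Z, mul(SZ, SSSZ))), Z))))))))
  →37  S(S(S(S(S(S(S(add(add(S(add(SZ, mul(Z, SSSZ))), mul(Z, mul(SZ, SSSZ))), Z))))))))
  →38  S(S(S(S(S(S(S(add(S(add(add(SZ, mul(Z, SSSZ)), mul(Z, mul(SZ, SSSZ)))), Z))))))))
  →39  S(S(S(S(S(S(S(S(add(add(add(SZ, mul(Z, SSSZ)), mul(Z, mul(SZ, SSSZ))), Z)))))))))
  →40  S(S(S(S(S(S(S(S(add(add(S(add(Z, mul(Z, SSSZ))), mul(Z, mul(SZ, SSSZ))), Z)))))))))
  →41  S(S(S(S(S(S(S(S(add(S(add(add(Z, mul(Z, SSSZ)), mul(Z, mul(SZ, SSSZ)))), Z)))))))))
  →42  S(S(S(S(S(S(S(S(S(add(add(add(Z, mul(Z, SSSZ)), mul(Z, mul(SZ, SSSZ))), Z))))))))))
  →43  S(S(S(S(S(S(S(S(S(add(add(mul(Z, SSSZ), mul(Z, mul(SZ, SSSZ))), Z))))))))))
  →44  S(S(S(S(S(S(S(S(S(add(add(Z, mul(Z, mul(SZ, SSSZ))), Z))))))))))
  →45  S(S(S(S(S(S(S(S(S(add(mul(Z, mul(SZ, SSSZ)), Z))))))))))
  →46  S(S(S(S(S(S(S(S(S(add(Z, Z))))))))))
  →47  S^9(Z)

Term B:
  start: add(SSSZ, add(mul(SSZ, SSSZ), mul(Z, Z)))
  →1  S(add(SSZ, add(mul(SSZ, SSSZ), mul(Z, Z))))
  →2  S(S(add(SZ, add(mul(SSZ, SSSZ), mul(Z, Z)))))
  →3  S(S(S(add(Z, add(mul(SSZ, SSSZ), mul(Z, Z))))))
  →4  S(S(S(add(mul(SSZ, SSSZ), mul(Z, Z)))))
  →5  S(S(S(add(add(SSSZ, mul(SZ, SSSZ)), mul(Z, Z)))))
  →6  S(S(S(add(S(add(SSZ, mul(SZ, SSSZ))), mul(Z, Z)))))
  →7  S(S(S(S(add(add(SSZ, mul(SZ, SSSZ)), mul(Z, Z))))))
  →8  S(S(S(S(add(S(add(SZ, mul(SZ, SSSZ))), mul(Z, Z))))))
  →9  S(S(S(S(S(add(add(SZ, mul(SZ, SSSZ)), mul(Z, Z)))))))
  →10  S(S(S(S(S(add(S(add(Z, mul(SZ, SSSZ))), mul(Z, Z)))))))
  →11  S(S(S(S(S(S(add(add(Z, mul(SZ, SSSZ)), mul(Z, Z))))))))
  →12  S(S(S(S(S(S(add(mul(SZ, SSSZ), mul(Z, Z))))))))
  →13  S(S(S(S(S(S(add(add(SSSZ, mul(Z, SSSZ)), mul(Z, Z))))))))
  →14  S(S(S(S(S(S(add(S(add(SSZ, mul(Z, SSSZ))), mul(Z, Z))))))))
  →15  S(S(S(S(S(S(S(add(add(SSZ, mul(Z, SSSZ)), mul(Z, Z)))))))))
  →16  S(S(S(S(S(S(S(add(S(add(SZ, mul(Z, SSSZ))), mul(Z, Z)))))))))
  →17  S(S(S(S(S(S(S(S(add(add(SZ, mul(Z, SSSZ)), mul(Z, Z))))))))))
  →18  S(S(S(S(S(S(S(S(add(S(add(Z, mul(Z, SSSZ))), mul(Z, Z))))))))))
  →19  S(S(S(S(S(S(S(S(S(add(add(Z, mul(Z, SSSZ)), mul(Z, Z)))))))))))
  →20  S(S(S(S(S(S(S(S(S(add(mul(Z, SSSZ), mul(Z, Z)))))))))))
  →21  S(S(S(S(S(S(S(S(S(add(Z, mul(Z, Z)))))))))))
  →22  S(S(S(S(S(S(S(S(S(mul(Z, Z))))))))))
  →23  S^9(Z)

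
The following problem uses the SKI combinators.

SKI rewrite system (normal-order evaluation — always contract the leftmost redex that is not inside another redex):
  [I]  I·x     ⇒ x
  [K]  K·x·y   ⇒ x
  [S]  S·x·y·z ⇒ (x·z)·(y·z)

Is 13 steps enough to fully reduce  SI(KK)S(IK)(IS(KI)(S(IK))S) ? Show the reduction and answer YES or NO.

  start: SI(KK)S(IK)(IS(KI)(S(IK))S)
  →1  IS(KKS)(IK)(IS(KI)(S(IK))S)
  →2  S(KKS)(IK)(IS(KI)(S(IK))S)
  →3  KKS(IS(KI)(S(IK))S)(IK(IS(KI)(S(IK))S))
  →4  K(IS(KI)(S(IK))S)(IK(IS(KI)(S(IK))S))
  →5  IS(KI)(S(IK))S
  →6  S(KI)(S(IK))S
  →7  KIS(S(IK)S)
  →8  I(S(IK)S)
  →9  S(IK)S
  →10  SKS

Answer: YES — reaches normal form SKS in 10 ≤ 13 steps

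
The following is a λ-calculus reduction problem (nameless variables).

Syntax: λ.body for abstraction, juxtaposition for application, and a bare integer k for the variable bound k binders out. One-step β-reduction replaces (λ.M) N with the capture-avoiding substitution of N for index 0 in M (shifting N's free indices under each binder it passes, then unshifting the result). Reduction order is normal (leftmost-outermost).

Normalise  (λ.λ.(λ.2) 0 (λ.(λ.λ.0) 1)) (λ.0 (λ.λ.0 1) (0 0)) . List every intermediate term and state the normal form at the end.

  start: (λ.λ.(λ.2) 0 (λ.(λ.λ.0) 1)) (λ.0 (λ.λ.0 1) (0 0))
  [1] λ.(λ.λ.0 (λ.λ.0 1) (0 0)) 0 (λ.(λ.λ.0) 1)
  [2] λ.(λ.0 (λ.λ.0 1) (0 0)) (λ.(λ.λ.0) 1)
  [3] λ.(λ.(λ.λ.0) 1) (λ.λ.0 1) ((λ.(λ.λ.0) 1) (λ.(λ.λ.0) 1))
  [4] λ.(λ.λ.0) 0 ((λ.(λ.λ.0) 1) (λ.(λ.λ.0) 1))
  [5] λ.(λ.0) ((λ.(λ.λ.0) 1) (λ.(λ.λ.0) 1))
  [6] λ.(λ.(λ.λ.0) 1) (λ.(λ.λ.0) 1)
  [7] λ.(λ.λ.0) 0
  [8] λ.λ.0

Answer: normal form = λ.λ.0  (in 8 steps)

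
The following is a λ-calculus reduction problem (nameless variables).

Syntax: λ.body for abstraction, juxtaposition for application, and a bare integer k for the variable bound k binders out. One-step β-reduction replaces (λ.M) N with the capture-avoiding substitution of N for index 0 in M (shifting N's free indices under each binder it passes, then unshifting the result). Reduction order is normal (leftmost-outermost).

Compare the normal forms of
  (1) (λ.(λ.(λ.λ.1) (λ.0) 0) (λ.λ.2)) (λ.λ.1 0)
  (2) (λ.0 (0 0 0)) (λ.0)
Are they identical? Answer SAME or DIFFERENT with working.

Answer: SAME — A ⇓ λ.0, B ⇓ λ.0

Working:
Term A:
  start: (λ.(λ.(λ.λ.1) (λ.0) 0) (λ.λ.2)) (λ.λ.1 0)
  step 1: (λ.(λ.λ.1) (λ.0) 0) (λ.λ.λ.λ.1 0)
  step 2: (λ.λ.1) (λ.0) (λ.λ.λ.λ.1 0)
  step 3: (λ.λ.0) (λ.λ.λ.λ.1 0)
  step 4: λ.0

Term B:
  start: (λ.0 (0 0 0)) (λ.0)
  step 1: (λ.0) ((λ.0) (λ.0) (λ.0))
  step 2: (λ.0) (λ.0) (λ.0)
  step 3: (λ.0) (λ.0)
  step 4: λ.0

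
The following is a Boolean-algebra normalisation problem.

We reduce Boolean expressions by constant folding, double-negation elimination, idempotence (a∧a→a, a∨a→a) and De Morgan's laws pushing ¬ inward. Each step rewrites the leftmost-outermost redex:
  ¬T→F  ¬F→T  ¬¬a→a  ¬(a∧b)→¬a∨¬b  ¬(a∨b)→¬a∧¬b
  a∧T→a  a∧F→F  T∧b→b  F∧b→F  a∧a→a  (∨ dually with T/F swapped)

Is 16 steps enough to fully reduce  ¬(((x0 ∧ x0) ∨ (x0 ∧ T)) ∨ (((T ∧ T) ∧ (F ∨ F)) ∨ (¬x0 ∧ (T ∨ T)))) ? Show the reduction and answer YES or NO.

  start: ¬(((x0 ∧ x0) ∨ (x0 ∧ T)) ∨ (((T ∧ T) ∧ (F ∨ F)) ∨ (¬x0 ∧ (T ∨ T))))
  [1] ¬((x0 ∧ x0) ∨ (x0 ∧ T)) ∧ ¬(((T ∧ T) ∧ (F ∨ F)) ∨ (¬x0 ∧ (T ∨ T)))
  [2] (¬(x0 ∧ x0) ∧ ¬(x0 ∧ T)) ∧ ¬(((T ∧ T) ∧ (F ∨ F)) ∨ (¬x0 ∧ (T ∨ T)))
  [3] ((¬x0 ∨ ¬x0) ∧ ¬(x0 ∧ T)) ∧ ¬(((T ∧ T) ∧ (F ∨ F)) ∨ (¬x0 ∧ (T ∨ T)))
  [4] (¬x0 ∧ ¬(x0 ∧ T)) ∧ ¬(((T ∧ T) ∧ (F ∨ F)) ∨ (¬x0 ∧ (T ∨ T)))
  [5] (¬x0 ∧ (¬x0 ∨ ¬T)) ∧ ¬(((T ∧ T) ∧ (F ∨ F)) ∨ (¬x0 ∧ (T ∨ T)))
  [6] (¬x0 ∧ (¬x0 ∨ F)) ∧ ¬(((T ∧ T) ∧ (F ∨ F)) ∨ (¬x0 ∧ (T ∨ T)))
  [7] (¬x0 ∧ ¬x0) ∧ ¬(((T ∧ T) ∧ (F ∨ F)) ∨ (¬x0 ∧ (T ∨ T)))
  [8] ¬x0 ∧ ¬(((T ∧ T) ∧ (F ∨ F)) ∨ (¬x0 ∧ (T ∨ T)))
  [9] ¬x0 ∧ (¬((T ∧ T) ∧ (F ∨ F)) ∧ ¬(¬x0 ∧ (T ∨ T)))
  [10] ¬x0 ∧ ((¬(T ∧ T) ∨ ¬(F ∨ F)) ∧ ¬(¬x0 ∧ (T ∨ T)))
  [11] ¬x0 ∧ (((¬T ∨ ¬T) ∨ ¬(F ∨ F)) ∧ ¬(¬x0 ∧ (T ∨ T)))
  [12] ¬x0 ∧ ((¬T ∨ ¬(F ∨ F)) ∧ ¬(¬x0 ∧ (T ∨ T)))
  [13] ¬x0 ∧ ((F ∨ ¬(F ∨ F)) ∧ ¬(¬x0 ∧ (T ∨ T)))
  [14] ¬x0 ∧ (¬(F ∨ F) ∧ ¬(¬x0 ∧ (T ∨ T)))
  [15] ¬x0 ∧ ((¬F ∧ ¬F) ∧ ¬(¬x0 ∧ (T ∨ T)))
  [16] ¬x0 ∧ (¬F ∧ ¬(¬x0 ∧ (T ∨ T)))

Answer: NO — after 16 steps the term is ¬x0 ∧ (¬F ∧ ¬(¬x0 ∧ (T ∨ T))), not yet normal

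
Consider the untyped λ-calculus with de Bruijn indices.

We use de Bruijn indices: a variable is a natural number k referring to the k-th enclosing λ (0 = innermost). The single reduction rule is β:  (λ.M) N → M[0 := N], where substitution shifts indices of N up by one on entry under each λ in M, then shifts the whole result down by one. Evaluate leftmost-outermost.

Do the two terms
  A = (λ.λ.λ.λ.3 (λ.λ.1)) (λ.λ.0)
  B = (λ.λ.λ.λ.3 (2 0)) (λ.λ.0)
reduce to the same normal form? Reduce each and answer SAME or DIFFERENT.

Answer: SAME — A ⇓ λ.λ.λ.λ.0, B ⇓ λ.λ.λ.λ.0

Working:
Term A:
  start: (λ.λ.λ.λ.3 (λ.λ.1)) (λ.λ.0)
  step 1: λ.λ.λ.(λ.λ.0) (λ.λ.1)
  step 2: λ.λ.λ.λ.0

Term B:
  start: (λ.λ.λ.λ.3 (2 0)) (λ.λ.0)
  step 1: λ.λ.λ.(λ.λ.0) (2 0)
  step 2: λ.λ.λ.λ.0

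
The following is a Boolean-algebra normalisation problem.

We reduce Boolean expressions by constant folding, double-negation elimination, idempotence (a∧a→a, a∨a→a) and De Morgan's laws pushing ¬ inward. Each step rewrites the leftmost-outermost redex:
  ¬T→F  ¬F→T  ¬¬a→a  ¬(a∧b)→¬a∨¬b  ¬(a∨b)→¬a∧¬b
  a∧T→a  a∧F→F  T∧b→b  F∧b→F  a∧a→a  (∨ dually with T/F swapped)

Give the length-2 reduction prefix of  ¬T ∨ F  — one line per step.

  start: ¬T ∨ F
  step 1: ¬T
  step 2: F

Answer: after 2 steps: F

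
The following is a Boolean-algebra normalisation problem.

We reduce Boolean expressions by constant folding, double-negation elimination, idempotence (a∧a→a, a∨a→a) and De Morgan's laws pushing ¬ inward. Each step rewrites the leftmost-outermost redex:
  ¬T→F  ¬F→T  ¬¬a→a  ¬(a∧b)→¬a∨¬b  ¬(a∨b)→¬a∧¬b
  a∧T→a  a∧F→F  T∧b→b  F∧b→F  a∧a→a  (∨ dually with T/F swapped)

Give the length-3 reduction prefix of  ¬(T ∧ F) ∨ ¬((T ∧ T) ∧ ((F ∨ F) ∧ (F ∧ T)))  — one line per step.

  start: ¬(T ∧ F) ∨ ¬((T ∧ T) ∧ ((F ∨ F) ∧ (F ∧ T)))
  step 1: (¬T ∨ ¬F) ∨ ¬((T ∧ T) ∧ ((F ∨ F) ∧ (F ∧ T)))
  step 2: (F ∨ ¬F) ∨ ¬((T ∧ T) ∧ ((F ∨ F) ∧ (F ∧ T)))
  step 3: ¬F ∨ ¬((T ∧ T) ∧ ((F ∨ F) ∧ (F ∧ T)))

Answer: after 3 steps: ¬F ∨ ¬((T ∧ T) ∧ ((F ∨ F) ∧ (F ∧ T)))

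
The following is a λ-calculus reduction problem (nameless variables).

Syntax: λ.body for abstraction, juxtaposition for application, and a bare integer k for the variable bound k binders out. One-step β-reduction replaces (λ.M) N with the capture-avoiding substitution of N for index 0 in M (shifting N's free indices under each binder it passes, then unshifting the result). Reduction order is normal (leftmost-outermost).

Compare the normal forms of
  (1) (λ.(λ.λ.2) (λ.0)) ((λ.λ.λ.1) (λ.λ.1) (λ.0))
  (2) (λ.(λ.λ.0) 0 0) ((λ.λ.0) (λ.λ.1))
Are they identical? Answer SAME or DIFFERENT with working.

Answer: DIFFERENT — A ⇓ λ.λ.λ.0, B ⇓ λ.0

Derivation:
Term A:
  start: (λ.(λ.λ.2) (λ.0)) ((λ.λ.λ.1) (λ.λ.1) (λ.0))
  [1] (λ.λ.(λ.λ.λ.1) (λ.λ.1) (λ.0)) (λ.0)
  [2] λ.(λ.λ.λ.1) (λ.λ.1) (λ.0)
  [3] λ.(λ.λ.1) (λ.0)
  [4] λ.λ.λ.0

Term B:
  start: (λ.(λ.λ.0) 0 0) ((λ.λ.0) (λ.λ.1))
  [1] (λ.λ.0) ((λ.λ.0) (λ.λ.1)) ((λ.λ.0) (λ.λ.1))
  [2] (λ.0) ((λ.λ.0) (λ.λ.1))
  [3] (λ.λ.0) (λ.λ.1)
  [4] λ.0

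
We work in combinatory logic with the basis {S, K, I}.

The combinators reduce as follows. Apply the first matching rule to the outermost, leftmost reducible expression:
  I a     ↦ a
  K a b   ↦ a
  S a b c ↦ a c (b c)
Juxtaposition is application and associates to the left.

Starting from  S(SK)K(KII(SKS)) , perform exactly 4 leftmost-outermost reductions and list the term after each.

Answer: after 4 steps: K(I(SKS))

Reduction:
  start: S(SK)K(KII(SKS))
  →1  SK(KII(SKS))(K(KII(SKS)))
  →2  K(K(KII(SKS)))(KII(SKS)(K(KII(SKS))))
  →3  K(KII(SKS))
  →4  K(I(SKS))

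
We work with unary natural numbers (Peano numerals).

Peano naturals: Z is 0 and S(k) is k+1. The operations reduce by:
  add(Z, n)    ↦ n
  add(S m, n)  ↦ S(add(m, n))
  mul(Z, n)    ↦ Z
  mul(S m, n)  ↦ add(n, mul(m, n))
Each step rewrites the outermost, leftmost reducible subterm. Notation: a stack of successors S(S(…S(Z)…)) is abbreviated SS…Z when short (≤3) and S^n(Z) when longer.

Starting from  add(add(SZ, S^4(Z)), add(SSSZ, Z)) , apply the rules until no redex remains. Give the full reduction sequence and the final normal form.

Answer: normal form = S^8(Z)  (in 12 steps)

Derivation:
  start: add(add(SZ, S^4(Z)), add(SSSZ, Z))
  step 1: add(S(add(Z, S^4(Z))), add(SSSZ, Z))
  step 2: S(add(add(Z, S^4(Z)), add(SSSZ, Z)))
  step 3: S(add(S^4(Z), add(SSSZ, Z)))
  step 4: S(S(add(SSSZ, add(SSSZ, Z))))
  step 5: S(S(S(add(SSZ, add(SSSZ, Z)))))
  step 6: S(S(S(S(add(SZ, add(SSSZ, Z))))))
  step 7: S(S(S(S(S(add(Z, add(SSSZ, Z)))))))
  step 8: S(S(S(S(S(add(SSSZ, Z))))))
  step 9: S(S(S(S(S(S(add(SSZ, Z)))))))
  step 10: S(S(S(S(S(S(S(add(SZ, Z))))))))
  step 11: S(S(S(S(S(S(S(S(add(Z, Z)))))))))
  step 12: S^8(Z)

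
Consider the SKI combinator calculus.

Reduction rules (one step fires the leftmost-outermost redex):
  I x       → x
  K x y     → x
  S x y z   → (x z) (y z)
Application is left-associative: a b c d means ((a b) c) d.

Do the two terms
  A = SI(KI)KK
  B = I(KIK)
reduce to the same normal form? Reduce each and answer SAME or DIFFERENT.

Answer: SAME — A ⇓ I, B ⇓ I

Working:
Term A:
  start: SI(KI)KK
  [1] IK(KIK)K
  [2] K(KIK)K
  [3] KIK
  [4] I

Term B:
  start: I(KIK)
  [1] KIK
  [2] I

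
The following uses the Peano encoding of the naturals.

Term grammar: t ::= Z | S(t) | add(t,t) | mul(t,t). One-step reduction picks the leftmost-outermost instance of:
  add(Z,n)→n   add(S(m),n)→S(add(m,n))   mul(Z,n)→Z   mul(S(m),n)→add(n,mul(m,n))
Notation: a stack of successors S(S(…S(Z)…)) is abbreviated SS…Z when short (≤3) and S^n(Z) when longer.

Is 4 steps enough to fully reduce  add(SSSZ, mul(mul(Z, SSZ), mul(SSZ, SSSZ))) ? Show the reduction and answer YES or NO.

Answer: NO — after 4 steps the term is S(S(S(mul(mul(Z, SSZ), mul(SSZ, SSSZ))))), not yet normal

Reduction:
  start: add(SSSZ, mul(mul(Z, SSZ), mul(SSZ, SSSZ)))
  [1] S(add(SSZ, mul(mul(Z, SSZ), mul(SSZ, SSSZ))))
  [2] S(S(add(SZ, mul(mul(Z, SSZ), mul(SSZ, SSSZ)))))
  [3] S(S(S(add(Z, mul(mul(Z, SSZ), mul(SSZ, SSSZ))))))
  [4] S(S(S(mul(mul(Z, SSZ), mul(SSZ, SSSZ)))))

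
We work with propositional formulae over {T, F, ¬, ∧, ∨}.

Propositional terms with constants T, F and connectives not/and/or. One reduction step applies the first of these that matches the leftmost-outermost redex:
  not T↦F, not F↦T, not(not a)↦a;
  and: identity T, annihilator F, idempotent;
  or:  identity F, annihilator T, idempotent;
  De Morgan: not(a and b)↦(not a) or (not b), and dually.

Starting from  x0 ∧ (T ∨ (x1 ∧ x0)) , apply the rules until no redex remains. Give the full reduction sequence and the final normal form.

Answer: normal form = x0  (in 2 steps)

Derivation:
  start: x0 ∧ (T ∨ (x1 ∧ x0))
  [1] x0 ∧ T
  [2] x0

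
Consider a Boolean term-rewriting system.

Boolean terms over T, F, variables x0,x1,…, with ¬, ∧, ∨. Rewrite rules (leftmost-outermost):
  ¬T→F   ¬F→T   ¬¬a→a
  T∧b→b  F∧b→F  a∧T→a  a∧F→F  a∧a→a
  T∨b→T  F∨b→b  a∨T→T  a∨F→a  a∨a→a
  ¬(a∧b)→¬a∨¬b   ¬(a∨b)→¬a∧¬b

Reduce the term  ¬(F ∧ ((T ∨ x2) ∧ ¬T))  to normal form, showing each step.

  start: ¬(F ∧ ((T ∨ x2) ∧ ¬T))
  step 1: ¬F ∨ ¬((T ∨ x2) ∧ ¬T)
  step 2: T ∨ ¬((T ∨ x2) ∧ ¬T)
  step 3: T

Answer: normal form = T  (in 3 steps)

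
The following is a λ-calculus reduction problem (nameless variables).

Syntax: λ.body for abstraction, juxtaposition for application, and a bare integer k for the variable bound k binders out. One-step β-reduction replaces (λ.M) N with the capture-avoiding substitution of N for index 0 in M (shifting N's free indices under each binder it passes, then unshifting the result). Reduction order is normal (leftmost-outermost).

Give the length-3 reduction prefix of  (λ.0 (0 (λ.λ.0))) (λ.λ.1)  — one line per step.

  start: (λ.0 (0 (λ.λ.0))) (λ.λ.1)
  →1  (λ.λ.1) ((λ.λ.1) (λ.λ.0))
  →2  λ.(λ.λ.1) (λ.λ.0)
  →3  λ.λ.λ.λ.0

Answer: after 3 steps: λ.λ.λ.λ.0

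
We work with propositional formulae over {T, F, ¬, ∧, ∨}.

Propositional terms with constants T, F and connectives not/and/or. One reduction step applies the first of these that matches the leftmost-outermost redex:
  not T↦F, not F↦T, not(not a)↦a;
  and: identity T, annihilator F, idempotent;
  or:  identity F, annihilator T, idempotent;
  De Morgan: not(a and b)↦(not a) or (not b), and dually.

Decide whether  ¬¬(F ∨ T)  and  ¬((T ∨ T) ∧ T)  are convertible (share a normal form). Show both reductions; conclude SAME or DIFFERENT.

Answer: DIFFERENT — A ⇓ T, B ⇓ F

Reduction:
Term A:
  start: ¬¬(F ∨ T)
  [1] F ∨ T
  [2] T

Term B:
  start: ¬((T ∨ T) ∧ T)
  [1] ¬(T ∨ T) ∨ ¬T
  [2] (¬T ∧ ¬T) ∨ ¬T
  [3] ¬T ∨ ¬T
  [4] ¬T
  [5] F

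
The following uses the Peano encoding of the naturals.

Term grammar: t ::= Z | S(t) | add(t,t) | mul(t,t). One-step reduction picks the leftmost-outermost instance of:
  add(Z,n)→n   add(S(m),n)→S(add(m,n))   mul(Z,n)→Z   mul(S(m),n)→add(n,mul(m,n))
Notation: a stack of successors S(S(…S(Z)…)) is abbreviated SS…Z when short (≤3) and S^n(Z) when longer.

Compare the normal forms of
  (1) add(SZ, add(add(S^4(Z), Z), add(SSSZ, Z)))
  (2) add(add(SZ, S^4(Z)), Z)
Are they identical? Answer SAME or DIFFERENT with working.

Answer: DIFFERENT — A ⇓ S^8(Z), B ⇓ S^5(Z)

Working:
Term A:
  start: add(SZ, add(add(S^4(Z), Z), add(SSSZ, Z)))
  step 1: S(add(Z, add(add(S^4(Z), Z), add(SSSZ, Z))))
  step 2: S(add(add(S^4(Z), Z), add(SSSZ, Z)))
  step 3: S(add(S(add(SSSZ, Z)), add(SSSZ, Z)))
  step 4: S(S(add(add(SSSZ, Z), add(SSSZ, Z))))
  step 5: S(S(add(S(add(SSZ, Z)), add(SSSZ, Z))))
  step 6: S(S(S(add(add(SSZ, Z), add(SSSZ, Z)))))
  step 7: S(S(S(add(S(add(SZ, Z)), add(SSSZ, Z)))))
  step 8: S(S(S(S(add(add(SZ, Z), add(SSSZ, Z))))))
  step 9: S(S(S(S(add(S(add(Z, Z)), add(SSSZ, Z))))))
  step 10: S(S(S(S(S(add(add(Z, Z), add(SSSZ, Z)))))))
  step 11: S(S(S(S(S(add(Z, add(SSSZ, Z)))))))
  step 12: S(S(S(S(S(add(SSSZ, Z))))))
  step 13: S(S(S(S(S(S(add(SSZ, Z)))))))
  step 14: S(S(S(S(S(S(S(add(SZ, Z))))))))
  step 15: S(S(S(S(S(S(S(S(add(Z, Z)))))))))
  step 16: S^8(Z)

Term B:
  start: add(add(SZ, S^4(Z)), Z)
  step 1: add(S(add(Z, S^4(Z))), Z)
  step 2: S(add(add(Z, S^4(Z)), Z))
  step 3: S(add(S^4(Z), Z))
  step 4: S(S(add(SSSZ, Z)))
  step 5: S(S(S(add(SSZ, Z))))
  step 6: S(S(S(S(add(SZ, Z)))))
  step 7: S(S(S(S(S(add(Z, Z))))))
  step 8: S^5(Z)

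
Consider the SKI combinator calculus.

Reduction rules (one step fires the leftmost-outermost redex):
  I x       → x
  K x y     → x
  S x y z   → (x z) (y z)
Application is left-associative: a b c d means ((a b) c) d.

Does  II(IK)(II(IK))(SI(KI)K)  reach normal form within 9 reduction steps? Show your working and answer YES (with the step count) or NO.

  start: II(IK)(II(IK))(SI(KI)K)
  →1  I(IK)(II(IK))(SI(KI)K)
  →2  IK(II(IK))(SI(KI)K)
  →3  K(II(IK))(SI(KI)K)
  →4  II(IK)
  →5  I(IK)
  →6  IK
  →7  K

Answer: YES — reaches normal form K in 7 ≤ 9 steps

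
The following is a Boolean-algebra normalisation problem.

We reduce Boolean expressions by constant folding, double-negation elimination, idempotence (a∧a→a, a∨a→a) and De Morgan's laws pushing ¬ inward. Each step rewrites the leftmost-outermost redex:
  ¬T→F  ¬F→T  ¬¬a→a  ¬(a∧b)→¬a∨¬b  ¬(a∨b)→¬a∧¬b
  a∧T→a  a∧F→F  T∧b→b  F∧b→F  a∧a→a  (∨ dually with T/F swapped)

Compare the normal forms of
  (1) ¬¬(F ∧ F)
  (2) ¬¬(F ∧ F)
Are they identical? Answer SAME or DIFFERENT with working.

Term A:
  start: ¬¬(F ∧ F)
  step 1: F ∧ F
  step 2: F

Term B:
  start: ¬¬(F ∧ F)
  step 1: F ∧ F
  step 2: F

Answer: SAME — A ⇓ F, B ⇓ F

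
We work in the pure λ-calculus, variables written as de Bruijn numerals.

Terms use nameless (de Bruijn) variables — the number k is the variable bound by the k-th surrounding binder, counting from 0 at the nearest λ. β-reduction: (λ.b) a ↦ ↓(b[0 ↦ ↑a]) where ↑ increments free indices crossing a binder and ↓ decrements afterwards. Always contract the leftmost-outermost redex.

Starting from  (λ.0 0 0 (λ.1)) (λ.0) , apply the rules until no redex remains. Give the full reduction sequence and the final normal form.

  start: (λ.0 0 0 (λ.1)) (λ.0)
  →1  (λ.0) (λ.0) (λ.0) (λ.λ.0)
  →2  (λ.0) (λ.0) (λ.λ.0)
  →3  (λ.0) (λ.λ.0)
  →4  λ.λ.0

Answer: normal form = λ.λ.0  (in 4 steps)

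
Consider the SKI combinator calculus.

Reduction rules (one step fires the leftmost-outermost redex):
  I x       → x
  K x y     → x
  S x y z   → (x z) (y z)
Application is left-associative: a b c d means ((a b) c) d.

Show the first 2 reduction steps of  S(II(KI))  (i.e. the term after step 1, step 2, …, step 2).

  start: S(II(KI))
  step 1: S(I(KI))
  step 2: S(KI)

Answer: after 2 steps: S(KI)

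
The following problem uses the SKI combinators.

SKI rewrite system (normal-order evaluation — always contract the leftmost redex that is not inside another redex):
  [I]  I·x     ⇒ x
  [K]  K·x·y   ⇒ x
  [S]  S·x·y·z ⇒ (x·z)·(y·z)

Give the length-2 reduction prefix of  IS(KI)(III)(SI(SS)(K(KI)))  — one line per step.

  start: IS(KI)(III)(SI(SS)(K(KI)))
  →1  S(KI)(III)(SI(SS)(K(KI)))
  →2  KI(SI(SS)(K(KI)))(III(SI(SS)(K(KI))))

Answer: after 2 steps: KI(SI(SS)(K(KI)))(III(SI(SS)(K(KI))))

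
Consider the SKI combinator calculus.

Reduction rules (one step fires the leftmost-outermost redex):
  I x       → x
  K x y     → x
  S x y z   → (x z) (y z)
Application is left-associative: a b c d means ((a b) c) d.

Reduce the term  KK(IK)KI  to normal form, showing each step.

  start: KK(IK)KI
  [1] KKI
  [2] K

Answer: normal form = K  (in 2 steps)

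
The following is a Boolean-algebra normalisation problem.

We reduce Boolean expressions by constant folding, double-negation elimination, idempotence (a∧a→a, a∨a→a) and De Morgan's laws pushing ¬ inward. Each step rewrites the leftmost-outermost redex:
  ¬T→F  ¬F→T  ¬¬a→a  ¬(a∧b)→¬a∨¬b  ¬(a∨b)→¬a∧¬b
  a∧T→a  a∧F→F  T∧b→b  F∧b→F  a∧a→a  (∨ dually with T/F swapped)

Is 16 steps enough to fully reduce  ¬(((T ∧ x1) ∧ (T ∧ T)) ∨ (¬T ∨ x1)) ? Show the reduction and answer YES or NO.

Answer: YES — reaches normal form ¬x1 in 13 ≤ 16 steps

Working:
  start: ¬(((T ∧ x1) ∧ (T ∧ T)) ∨ (¬T ∨ x1))
  [1] ¬((T ∧ x1) ∧ (T ∧ T)) ∧ ¬(¬T ∨ x1)
  [2] (¬(T ∧ x1) ∨ ¬(T ∧ T)) ∧ ¬(¬T ∨ x1)
  [3] ((¬T ∨ ¬x1) ∨ ¬(T ∧ T)) ∧ ¬(¬T ∨ x1)
  [4] ((F ∨ ¬x1) ∨ ¬(T ∧ T)) ∧ ¬(¬T ∨ x1)
  [5] (¬x1 ∨ ¬(T ∧ T)) ∧ ¬(¬T ∨ x1)
  [6] (¬x1 ∨ (¬T ∨ ¬T)) ∧ ¬(¬T ∨ x1)
  [7] (¬x1 ∨ ¬T) ∧ ¬(¬T ∨ x1)
  [8] (¬x1 ∨ F) ∧ ¬(¬T ∨ x1)
  [9] ¬x1 ∧ ¬(¬T ∨ x1)
  [10] ¬x1 ∧ (¬¬T ∧ ¬x1)
  [11] ¬x1 ∧ (T ∧ ¬x1)
  [12] ¬x1 ∧ ¬x1
  [13] ¬x1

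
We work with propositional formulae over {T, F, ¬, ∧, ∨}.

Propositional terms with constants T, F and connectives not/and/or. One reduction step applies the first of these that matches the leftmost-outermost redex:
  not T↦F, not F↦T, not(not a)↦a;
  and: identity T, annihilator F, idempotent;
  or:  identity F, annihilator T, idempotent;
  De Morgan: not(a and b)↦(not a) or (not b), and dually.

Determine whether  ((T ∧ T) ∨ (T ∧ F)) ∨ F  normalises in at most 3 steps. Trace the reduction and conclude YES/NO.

Answer: YES — reaches normal form T in 3 ≤ 3 steps

Derivation:
  start: ((T ∧ T) ∨ (T ∧ F)) ∨ F
  [1] (T ∧ T) ∨ (T ∧ F)
  [2] T ∨ (T ∧ F)
  [3] T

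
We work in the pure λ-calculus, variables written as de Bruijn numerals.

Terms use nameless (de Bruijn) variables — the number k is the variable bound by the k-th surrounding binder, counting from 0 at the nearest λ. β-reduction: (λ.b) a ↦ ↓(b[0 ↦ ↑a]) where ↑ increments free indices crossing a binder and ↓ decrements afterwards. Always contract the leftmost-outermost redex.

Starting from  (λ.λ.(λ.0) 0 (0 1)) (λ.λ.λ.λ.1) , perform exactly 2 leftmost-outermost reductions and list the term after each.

  start: (λ.λ.(λ.0) 0 (0 1)) (λ.λ.λ.λ.1)
  step 1: λ.(λ.0) 0 (0 (λ.λ.λ.λ.1))
  step 2: λ.0 (0 (λ.λ.λ.λ.1))

Answer: after 2 steps: λ.0 (0 (λ.λ.λ.λ.1))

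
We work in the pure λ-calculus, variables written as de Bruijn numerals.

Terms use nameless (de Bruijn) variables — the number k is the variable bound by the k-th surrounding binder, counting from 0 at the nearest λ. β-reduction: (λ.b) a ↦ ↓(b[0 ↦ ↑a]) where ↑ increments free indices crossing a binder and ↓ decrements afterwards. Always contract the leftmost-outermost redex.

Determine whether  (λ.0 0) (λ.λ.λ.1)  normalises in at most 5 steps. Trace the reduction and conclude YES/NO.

Answer: YES — reaches normal form λ.λ.1 in 2 ≤ 5 steps

Reduction:
  start: (λ.0 0) (λ.λ.λ.1)
  →1  (λ.λ.λ.1) (λ.λ.λ.1)
  →2  λ.λ.1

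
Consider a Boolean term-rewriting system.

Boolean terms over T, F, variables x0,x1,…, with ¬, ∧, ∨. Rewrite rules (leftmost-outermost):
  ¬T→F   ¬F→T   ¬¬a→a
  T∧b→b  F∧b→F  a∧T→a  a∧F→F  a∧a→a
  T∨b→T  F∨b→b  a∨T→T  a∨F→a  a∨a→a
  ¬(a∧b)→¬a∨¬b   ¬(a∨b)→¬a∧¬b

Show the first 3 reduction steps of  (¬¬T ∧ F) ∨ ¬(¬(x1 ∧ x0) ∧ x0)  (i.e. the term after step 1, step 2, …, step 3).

  start: (¬¬T ∧ F) ∨ ¬(¬(x1 ∧ x0) ∧ x0)
  →1  F ∨ ¬(¬(x1 ∧ x0) ∧ x0)
  →2  ¬(¬(x1 ∧ x0) ∧ x0)
  →3  ¬¬(x1 ∧ x0) ∨ ¬x0

Answer: after 3 steps: ¬¬(x1 ∧ x0) ∨ ¬x0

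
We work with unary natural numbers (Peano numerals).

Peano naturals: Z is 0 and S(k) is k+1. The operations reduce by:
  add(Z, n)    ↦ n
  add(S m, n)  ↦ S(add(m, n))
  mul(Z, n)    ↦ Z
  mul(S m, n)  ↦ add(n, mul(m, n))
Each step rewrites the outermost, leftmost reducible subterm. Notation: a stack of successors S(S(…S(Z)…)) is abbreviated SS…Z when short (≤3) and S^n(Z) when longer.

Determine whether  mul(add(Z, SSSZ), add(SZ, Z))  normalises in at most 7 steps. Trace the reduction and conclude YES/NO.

Answer: NO — after 7 steps the term is S(add(add(SZ, Z), mul(SZ, add(SZ, Z)))), not yet normal

Derivation:
  start: mul(add(Z, SSSZ), add(SZ, Z))
  [1] mul(SSSZ, add(SZ, Z))
  [2] add(add(SZ, Z), mul(SSZ, add(SZ, Z)))
  [3] add(S(add(Z, Z)), mul(SSZ, add(SZ, Z)))
  [4] S(add(add(Z, Z), mul(SSZ, add(SZ, Z))))
  [5] S(add(Z, mul(SSZ, add(SZ, Z))))
  [6] S(mul(SSZ, add(SZ, Z)))
  [7] S(add(add(SZ, Z), mul(SZ, add(SZ, Z))))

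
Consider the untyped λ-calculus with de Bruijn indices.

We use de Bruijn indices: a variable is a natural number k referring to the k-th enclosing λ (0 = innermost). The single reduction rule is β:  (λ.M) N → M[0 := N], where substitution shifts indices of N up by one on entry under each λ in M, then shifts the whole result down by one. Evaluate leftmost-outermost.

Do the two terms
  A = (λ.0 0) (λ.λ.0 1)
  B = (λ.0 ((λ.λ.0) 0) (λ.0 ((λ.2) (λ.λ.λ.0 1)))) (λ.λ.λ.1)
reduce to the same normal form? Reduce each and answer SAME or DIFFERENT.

Answer: DIFFERENT — A ⇓ λ.0 (λ.λ.0 1), B ⇓ λ.λ.0 (λ.λ.λ.1)

Working:
Term A:
  start: (λ.0 0) (λ.λ.0 1)
  →1  (λ.λ.0 1) (λ.λ.0 1)
  →2  λ.0 (λ.λ.0 1)

Term B:
  start: (λ.0 ((λ.λ.0) 0) (λ.0 ((λ.2) (λ.λ.λ.0 1)))) (λ.λ.λ.1)
  →1  (λ.λ.λ.1) ((λ.λ.0) (λ.λ.λ.1)) (λ.0 ((λ.λ.λ.λ.1) (λ.λ.λ.0 1)))
  →2  (λ.λ.1) (λ.0 ((λ.λ.λ.λ.1) (λ.λ.λ.0 1)))
  →3  λ.λ.0 ((λ.λ.λ.λ.1) (λ.λ.λ.0 1))
  →4  λ.λ.0 (λ.λ.λ.1)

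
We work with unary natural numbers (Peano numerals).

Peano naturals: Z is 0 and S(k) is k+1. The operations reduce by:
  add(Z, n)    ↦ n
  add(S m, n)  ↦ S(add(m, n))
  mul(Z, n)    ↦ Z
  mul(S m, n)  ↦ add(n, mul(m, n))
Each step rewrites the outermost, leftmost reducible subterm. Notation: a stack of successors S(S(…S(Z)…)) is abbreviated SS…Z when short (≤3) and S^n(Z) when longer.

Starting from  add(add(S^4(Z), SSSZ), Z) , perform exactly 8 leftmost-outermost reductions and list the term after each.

  start: add(add(S^4(Z), SSSZ), Z)
  →1  add(S(add(SSSZ, SSSZ)), Z)
  →2  S(add(add(SSSZ, SSSZ), Z))
  →3  S(add(S(add(SSZ, SSSZ)), Z))
  →4  S(S(add(add(SSZ, SSSZ), Z)))
  →5  S(S(add(S(add(SZ, SSSZ)), Z)))
  →6  S(S(S(add(add(SZ, SSSZ), Z))))
  →7  S(S(S(add(S(add(Z, SSSZ)), Z))))
  →8  S(S(S(S(add(add(Z, SSSZ), Z)))))

Answer: after 8 steps: S(S(S(S(add(add(Z, SSSZ), Z)))))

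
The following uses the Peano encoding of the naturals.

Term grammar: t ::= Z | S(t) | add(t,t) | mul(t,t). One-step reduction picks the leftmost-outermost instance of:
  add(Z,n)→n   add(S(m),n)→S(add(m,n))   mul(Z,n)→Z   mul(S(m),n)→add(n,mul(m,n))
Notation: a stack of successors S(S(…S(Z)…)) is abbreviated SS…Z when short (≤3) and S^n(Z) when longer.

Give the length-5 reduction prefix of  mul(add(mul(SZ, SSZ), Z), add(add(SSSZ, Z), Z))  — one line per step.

Answer: after 5 steps: add(add(S(add(SSZ, Z)), Z), mul(add(add(SZ, mul(Z, SSZ)), Z), add(add(SSSZ, Z), Z)))

Reduction:
  start: mul(add(mul(SZ, SSZ), Z), add(add(SSSZ, Z), Z))
  step 1: mul(add(add(SSZ, mul(Z, SSZ)), Z), add(add(SSSZ, Z), Z))
  step 2: mul(add(S(add(SZ, mul(Z, SSZ))), Z), add(add(SSSZ, Z), Z))
  step 3: mul(S(add(add(SZ, mul(Z, SSZ)), Z)), add(add(SSSZ, Z), Z))
  step 4: add(add(add(SSSZ, Z), Z), mul(add(add(SZ, mul(Z, SSZ)), Z), add(add(SSSZ, Z), Z)))
  step 5: add(add(S(add(SSZ, Z)), Z), mul(add(add(SZ, mul(Z, SSZ)), Z), add(add(SSSZ, Z), Z)))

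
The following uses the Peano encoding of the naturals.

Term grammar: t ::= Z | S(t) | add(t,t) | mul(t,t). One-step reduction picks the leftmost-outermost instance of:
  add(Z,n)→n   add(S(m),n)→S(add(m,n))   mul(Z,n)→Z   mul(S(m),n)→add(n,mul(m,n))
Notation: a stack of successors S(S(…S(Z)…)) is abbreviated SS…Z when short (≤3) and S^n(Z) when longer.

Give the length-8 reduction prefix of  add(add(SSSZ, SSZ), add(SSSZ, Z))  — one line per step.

Answer: after 8 steps: S(S(S(S(add(SZ, add(SSSZ, Z))))))

Reduction:
  start: add(add(SSSZ, SSZ), add(SSSZ, Z))
  [1] add(S(add(SSZ, SSZ)), add(SSSZ, Z))
  [2] S(add(add(SSZ, SSZ), add(SSSZ, Z)))
  [3] S(add(S(add(SZ, SSZ)), add(SSSZ, Z)))
  [4] S(S(add(add(SZ, SSZ), add(SSSZ, Z))))
  [5] S(S(add(S(add(Z, SSZ)), add(SSSZ, Z))))
  [6] S(S(S(add(add(Z, SSZ), add(SSSZ, Z)))))
  [7] S(S(S(add(SSZ, add(SSSZ, Z)))))
  [8] S(S(S(S(add(SZ, add(SSSZ, Z))))))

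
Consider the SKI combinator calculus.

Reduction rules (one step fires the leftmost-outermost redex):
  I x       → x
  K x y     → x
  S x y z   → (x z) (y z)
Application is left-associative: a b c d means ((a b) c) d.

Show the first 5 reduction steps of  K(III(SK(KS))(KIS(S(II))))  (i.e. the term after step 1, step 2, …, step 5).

  start: K(III(SK(KS))(KIS(S(II))))
  →1  K(II(SK(KS))(KIS(S(II))))
  →2  K(I(SK(KS))(KIS(S(II))))
  →3  K(SK(KS)(KIS(S(II))))
  →4  K(K(KIS(S(II)))(KS(KIS(S(II)))))
  →5  K(KIS(S(II)))

Answer: after 5 steps: K(KIS(S(II)))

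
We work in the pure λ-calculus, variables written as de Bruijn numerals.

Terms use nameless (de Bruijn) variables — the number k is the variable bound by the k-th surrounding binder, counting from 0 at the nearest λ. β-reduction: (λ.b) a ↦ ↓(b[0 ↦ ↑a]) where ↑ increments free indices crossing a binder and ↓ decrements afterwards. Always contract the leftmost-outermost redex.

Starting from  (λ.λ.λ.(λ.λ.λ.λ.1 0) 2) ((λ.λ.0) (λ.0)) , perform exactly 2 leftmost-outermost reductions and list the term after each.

Answer: after 2 steps: λ.λ.λ.λ.λ.1 0

Derivation:
  start: (λ.λ.λ.(λ.λ.λ.λ.1 0) 2) ((λ.λ.0) (λ.0))
  step 1: λ.λ.(λ.λ.λ.λ.1 0) ((λ.λ.0) (λ.0))
  step 2: λ.λ.λ.λ.λ.1 0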